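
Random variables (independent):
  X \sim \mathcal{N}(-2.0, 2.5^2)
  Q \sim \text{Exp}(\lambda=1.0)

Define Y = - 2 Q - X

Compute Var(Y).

For independent RVs: Var(aX + bY) = a²Var(X) + b²Var(Y)
Var(X) = 6.25
Var(Q) = 1
Var(Y) = (-1)²*6.25 + (-2)²*1
= 1*6.25 + 4*1 = 10.25

10.25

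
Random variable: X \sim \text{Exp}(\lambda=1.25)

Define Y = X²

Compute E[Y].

E[X²] = Var(X) + (E[X])² = 0.64 + 0.64 = 1.28

1.28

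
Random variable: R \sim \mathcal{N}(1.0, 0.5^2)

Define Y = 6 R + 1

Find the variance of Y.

For Y = aR + b: Var(Y) = a² * Var(R)
Var(R) = 0.5^2 = 0.25
Var(Y) = 6² * 0.25 = 36 * 0.25 = 9

9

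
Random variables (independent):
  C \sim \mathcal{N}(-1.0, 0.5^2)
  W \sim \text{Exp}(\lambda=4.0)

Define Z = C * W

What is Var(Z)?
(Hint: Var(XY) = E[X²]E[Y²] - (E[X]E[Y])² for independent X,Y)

Var(XY) = E[X²]E[Y²] - (E[X]E[Y])²
E[C] = -1, Var(C) = 0.25
E[W] = 0.25, Var(W) = 0.0625
E[C²] = 0.25 + (-1)² = 1.25
E[W²] = 0.0625 + 0.25² = 0.125
Var(Z) = 1.25*0.125 - (-1*0.25)²
= 0.15625 - 0.0625 = 0.09375

0.09375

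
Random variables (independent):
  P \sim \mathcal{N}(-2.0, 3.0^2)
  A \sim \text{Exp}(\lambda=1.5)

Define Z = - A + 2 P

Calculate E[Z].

E[Z] = 2*E[P] - 1*E[A]
E[P] = -2
E[A] = 0.66666667
E[Z] = 2*(-2) - 1*0.66666667 = -4.6666667

-4.6666667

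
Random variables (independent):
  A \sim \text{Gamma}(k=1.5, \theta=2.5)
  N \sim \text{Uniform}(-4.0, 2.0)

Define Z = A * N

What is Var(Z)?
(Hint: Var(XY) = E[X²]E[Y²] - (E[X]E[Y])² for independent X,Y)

Var(XY) = E[X²]E[Y²] - (E[X]E[Y])²
E[A] = 3.75, Var(A) = 9.375
E[N] = -1, Var(N) = 3
E[A²] = 9.375 + 3.75² = 23.4375
E[N²] = 3 + (-1)² = 4
Var(Z) = 23.4375*4 - (3.75*(-1))²
= 93.75 - 14.0625 = 79.6875

79.6875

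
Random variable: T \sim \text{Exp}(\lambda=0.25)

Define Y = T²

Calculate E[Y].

Using E[X²] = Var(X) + (E[X])²:
E[T] = 4
Var(T) = 1/0.25^2 = 16
E[T²] = 16 + 4² = 16 + 16 = 32

32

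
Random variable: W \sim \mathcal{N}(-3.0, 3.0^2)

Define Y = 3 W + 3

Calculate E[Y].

For Y = 3W + 3:
E[Y] = 3 * E[W] + 3
E[W] = -3.0 = -3
E[Y] = 3 * (-3) + 3 = -6

-6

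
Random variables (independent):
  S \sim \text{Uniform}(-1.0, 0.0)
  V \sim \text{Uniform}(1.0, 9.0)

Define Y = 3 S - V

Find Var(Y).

For independent RVs: Var(aX + bY) = a²Var(X) + b²Var(Y)
Var(S) = 0.083333333
Var(V) = 5.3333333
Var(Y) = 3²*0.083333333 + (-1)²*5.3333333
= 9*0.083333333 + 1*5.3333333 = 6.0833333

6.0833333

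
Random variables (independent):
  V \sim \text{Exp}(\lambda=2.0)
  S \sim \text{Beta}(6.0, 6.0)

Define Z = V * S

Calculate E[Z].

For independent RVs: E[XY] = E[X]*E[Y]
E[V] = 0.5
E[S] = 0.5
E[Z] = 0.5 * 0.5 = 0.25

0.25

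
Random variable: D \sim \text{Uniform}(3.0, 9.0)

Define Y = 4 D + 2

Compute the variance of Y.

For Y = aD + b: Var(Y) = a² * Var(D)
Var(D) = (9 - 3)^2/12 = 3
Var(Y) = 4² * 3 = 16 * 3 = 48

48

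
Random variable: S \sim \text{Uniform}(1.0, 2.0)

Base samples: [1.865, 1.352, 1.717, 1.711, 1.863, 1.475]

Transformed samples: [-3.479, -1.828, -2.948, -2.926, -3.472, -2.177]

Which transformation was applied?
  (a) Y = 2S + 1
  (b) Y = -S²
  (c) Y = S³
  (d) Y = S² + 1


Checking option (b) Y = -S²:
  S = 1.865 -> Y = -3.479 ✓
  S = 1.352 -> Y = -1.828 ✓
  S = 1.717 -> Y = -2.948 ✓
All samples match this transformation.

(b) -S²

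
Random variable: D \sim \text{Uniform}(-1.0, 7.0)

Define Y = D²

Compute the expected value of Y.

Using E[X²] = Var(X) + (E[X])²:
E[D] = 3
Var(D) = (7 + 1)^2/12 = 5.3333333
E[D²] = 5.3333333 + 3² = 5.3333333 + 9 = 14.333333

14.333333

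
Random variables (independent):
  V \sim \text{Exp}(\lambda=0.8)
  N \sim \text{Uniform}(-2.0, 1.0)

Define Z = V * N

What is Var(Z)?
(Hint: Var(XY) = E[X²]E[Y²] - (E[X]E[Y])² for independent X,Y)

Var(XY) = E[X²]E[Y²] - (E[X]E[Y])²
E[V] = 1.25, Var(V) = 1.5625
E[N] = -0.5, Var(N) = 0.75
E[V²] = 1.5625 + 1.25² = 3.125
E[N²] = 0.75 + (-0.5)² = 1
Var(Z) = 3.125*1 - (1.25*(-0.5))²
= 3.125 - 0.390625 = 2.734375

2.734375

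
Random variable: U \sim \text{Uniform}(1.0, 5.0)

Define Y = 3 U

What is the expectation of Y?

For Y = 3U:
E[Y] = 3 * E[U]
E[U] = (1 + 5)/2 = 3
E[Y] = 3 * 3 = 9

9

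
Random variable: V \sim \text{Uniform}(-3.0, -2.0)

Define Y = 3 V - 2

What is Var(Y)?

For Y = aV + b: Var(Y) = a² * Var(V)
Var(V) = (-2 + 3)^2/12 = 0.083333333
Var(Y) = 3² * 0.083333333 = 9 * 0.083333333 = 0.75

0.75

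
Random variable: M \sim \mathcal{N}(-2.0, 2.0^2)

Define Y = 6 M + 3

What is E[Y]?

For Y = 6M + 3:
E[Y] = 6 * E[M] + 3
E[M] = -2.0 = -2
E[Y] = 6 * (-2) + 3 = -9

-9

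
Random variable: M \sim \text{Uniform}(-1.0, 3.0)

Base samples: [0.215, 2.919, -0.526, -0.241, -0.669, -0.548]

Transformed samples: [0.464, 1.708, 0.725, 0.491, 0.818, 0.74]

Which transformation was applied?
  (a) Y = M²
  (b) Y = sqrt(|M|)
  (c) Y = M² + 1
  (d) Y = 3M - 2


Checking option (b) Y = sqrt(|M|):
  M = 0.215 -> Y = 0.464 ✓
  M = 2.919 -> Y = 1.708 ✓
  M = -0.526 -> Y = 0.725 ✓
All samples match this transformation.

(b) sqrt(|M|)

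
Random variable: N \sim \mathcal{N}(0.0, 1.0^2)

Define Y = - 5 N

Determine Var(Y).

For Y = aN + b: Var(Y) = a² * Var(N)
Var(N) = 1.0^2 = 1
Var(Y) = (-5)² * 1 = 25 * 1 = 25

25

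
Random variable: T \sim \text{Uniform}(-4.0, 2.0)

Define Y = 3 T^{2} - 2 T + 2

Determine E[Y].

E[Y] = 3*E[T²] - 2*E[T] + 2
E[T] = -1
E[T²] = Var(T) + (E[T])² = 3 + 1 = 4
E[Y] = 3*4 - 2*(-1) + 2 = 16

16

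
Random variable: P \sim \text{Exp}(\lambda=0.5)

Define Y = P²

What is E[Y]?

E[P²] = Var(P) + (E[P])² = 4 + 4 = 8

8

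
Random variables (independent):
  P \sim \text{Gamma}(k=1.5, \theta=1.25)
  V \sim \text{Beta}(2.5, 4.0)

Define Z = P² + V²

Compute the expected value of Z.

E[Z] = E[P²] + E[V²]
E[P²] = Var(P) + E[P]² = 2.34375 + 3.515625 = 5.859375
E[V²] = Var(V) + E[V]² = 0.031558185 + 0.14792899 = 0.17948718
E[Z] = 5.859375 + 0.17948718 = 6.0388622

6.0388622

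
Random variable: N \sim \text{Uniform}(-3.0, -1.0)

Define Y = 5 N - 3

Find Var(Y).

For Y = aN + b: Var(Y) = a² * Var(N)
Var(N) = (-1 + 3)^2/12 = 0.33333333
Var(Y) = 5² * 0.33333333 = 25 * 0.33333333 = 8.3333333

8.3333333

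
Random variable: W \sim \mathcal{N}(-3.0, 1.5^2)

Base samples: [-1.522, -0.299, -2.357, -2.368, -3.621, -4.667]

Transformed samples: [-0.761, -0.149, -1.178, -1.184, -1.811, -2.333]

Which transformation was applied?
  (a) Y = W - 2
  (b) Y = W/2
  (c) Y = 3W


Checking option (b) Y = W/2:
  W = -1.522 -> Y = -0.761 ✓
  W = -0.299 -> Y = -0.149 ✓
  W = -2.357 -> Y = -1.178 ✓
All samples match this transformation.

(b) W/2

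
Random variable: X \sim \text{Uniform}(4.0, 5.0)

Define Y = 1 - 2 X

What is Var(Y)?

For Y = aX + b: Var(Y) = a² * Var(X)
Var(X) = (5 - 4)^2/12 = 0.083333333
Var(Y) = (-2)² * 0.083333333 = 4 * 0.083333333 = 0.33333333

0.33333333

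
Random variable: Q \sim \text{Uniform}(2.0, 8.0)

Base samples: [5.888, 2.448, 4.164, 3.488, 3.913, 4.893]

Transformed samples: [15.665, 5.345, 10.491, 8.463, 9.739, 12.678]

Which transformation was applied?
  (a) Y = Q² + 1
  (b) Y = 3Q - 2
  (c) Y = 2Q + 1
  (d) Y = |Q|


Checking option (b) Y = 3Q - 2:
  Q = 5.888 -> Y = 15.665 ✓
  Q = 2.448 -> Y = 5.345 ✓
  Q = 4.164 -> Y = 10.491 ✓
All samples match this transformation.

(b) 3Q - 2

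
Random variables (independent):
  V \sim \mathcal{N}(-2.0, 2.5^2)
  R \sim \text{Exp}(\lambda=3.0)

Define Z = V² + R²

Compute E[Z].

E[Z] = E[V²] + E[R²]
E[V²] = Var(V) + E[V]² = 6.25 + 4 = 10.25
E[R²] = Var(R) + E[R]² = 0.11111111 + 0.11111111 = 0.22222222
E[Z] = 10.25 + 0.22222222 = 10.472222

10.472222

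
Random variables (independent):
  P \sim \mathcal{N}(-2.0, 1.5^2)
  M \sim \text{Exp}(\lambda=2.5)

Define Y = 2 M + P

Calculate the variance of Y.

For independent RVs: Var(aX + bY) = a²Var(X) + b²Var(Y)
Var(P) = 2.25
Var(M) = 0.16
Var(Y) = 1²*2.25 + 2²*0.16
= 1*2.25 + 4*0.16 = 2.89

2.89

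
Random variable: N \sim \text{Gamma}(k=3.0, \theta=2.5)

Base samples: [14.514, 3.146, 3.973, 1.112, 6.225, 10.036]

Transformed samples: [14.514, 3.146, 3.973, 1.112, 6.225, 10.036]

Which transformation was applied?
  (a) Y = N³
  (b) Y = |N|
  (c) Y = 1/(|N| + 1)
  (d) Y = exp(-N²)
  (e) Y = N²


Checking option (b) Y = |N|:
  N = 14.514 -> Y = 14.514 ✓
  N = 3.146 -> Y = 3.146 ✓
  N = 3.973 -> Y = 3.973 ✓
All samples match this transformation.

(b) |N|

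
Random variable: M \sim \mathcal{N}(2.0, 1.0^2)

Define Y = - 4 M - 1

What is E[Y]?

For Y = -4M - 1:
E[Y] = -4 * E[M] - 1
E[M] = 2.0 = 2
E[Y] = -4 * 2 - 1 = -9

-9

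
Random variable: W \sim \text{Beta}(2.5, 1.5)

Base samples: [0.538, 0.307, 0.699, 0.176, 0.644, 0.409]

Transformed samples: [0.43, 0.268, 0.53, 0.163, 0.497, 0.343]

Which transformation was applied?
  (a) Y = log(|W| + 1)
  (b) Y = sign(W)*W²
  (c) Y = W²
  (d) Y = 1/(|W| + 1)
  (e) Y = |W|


Checking option (a) Y = log(|W| + 1):
  W = 0.538 -> Y = 0.43 ✓
  W = 0.307 -> Y = 0.268 ✓
  W = 0.699 -> Y = 0.53 ✓
All samples match this transformation.

(a) log(|W| + 1)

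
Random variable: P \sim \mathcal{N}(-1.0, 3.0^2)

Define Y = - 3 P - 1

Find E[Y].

For Y = -3P - 1:
E[Y] = -3 * E[P] - 1
E[P] = -1.0 = -1
E[Y] = -3 * (-1) - 1 = 2

2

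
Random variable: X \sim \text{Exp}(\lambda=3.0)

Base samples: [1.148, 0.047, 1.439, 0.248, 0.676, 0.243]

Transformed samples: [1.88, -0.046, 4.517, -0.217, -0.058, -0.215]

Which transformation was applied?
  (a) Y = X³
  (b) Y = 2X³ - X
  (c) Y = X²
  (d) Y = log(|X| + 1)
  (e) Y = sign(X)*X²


Checking option (b) Y = 2X³ - X:
  X = 1.148 -> Y = 1.88 ✓
  X = 0.047 -> Y = -0.046 ✓
  X = 1.439 -> Y = 4.517 ✓
All samples match this transformation.

(b) 2X³ - X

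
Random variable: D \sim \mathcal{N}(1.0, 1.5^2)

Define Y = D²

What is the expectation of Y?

E[D²] = Var(D) + (E[D])² = 2.25 + 1 = 3.25

3.25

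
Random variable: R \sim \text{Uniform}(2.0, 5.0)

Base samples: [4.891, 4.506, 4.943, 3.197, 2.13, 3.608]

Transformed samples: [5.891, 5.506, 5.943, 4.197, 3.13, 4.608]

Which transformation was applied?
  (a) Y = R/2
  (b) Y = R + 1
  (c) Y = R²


Checking option (b) Y = R + 1:
  R = 4.891 -> Y = 5.891 ✓
  R = 4.506 -> Y = 5.506 ✓
  R = 4.943 -> Y = 5.943 ✓
All samples match this transformation.

(b) R + 1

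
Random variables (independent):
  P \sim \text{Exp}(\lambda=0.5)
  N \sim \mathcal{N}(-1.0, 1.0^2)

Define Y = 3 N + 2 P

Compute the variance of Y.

For independent RVs: Var(aX + bY) = a²Var(X) + b²Var(Y)
Var(P) = 4
Var(N) = 1
Var(Y) = 2²*4 + 3²*1
= 4*4 + 9*1 = 25

25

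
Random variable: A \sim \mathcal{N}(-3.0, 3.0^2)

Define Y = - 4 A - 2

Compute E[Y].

For Y = -4A - 2:
E[Y] = -4 * E[A] - 2
E[A] = -3.0 = -3
E[Y] = -4 * (-3) - 2 = 10

10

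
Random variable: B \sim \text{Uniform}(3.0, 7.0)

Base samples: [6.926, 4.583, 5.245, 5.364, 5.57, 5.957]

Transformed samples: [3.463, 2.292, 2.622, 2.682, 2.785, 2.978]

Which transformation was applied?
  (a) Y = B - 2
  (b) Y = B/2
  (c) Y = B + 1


Checking option (b) Y = B/2:
  B = 6.926 -> Y = 3.463 ✓
  B = 4.583 -> Y = 2.292 ✓
  B = 5.245 -> Y = 2.622 ✓
All samples match this transformation.

(b) B/2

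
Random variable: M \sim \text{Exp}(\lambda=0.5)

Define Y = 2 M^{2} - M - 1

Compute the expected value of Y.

E[Y] = 2*E[M²] - 1*E[M] - 1
E[M] = 2
E[M²] = Var(M) + (E[M])² = 4 + 4 = 8
E[Y] = 2*8 - 1*2 - 1 = 13

13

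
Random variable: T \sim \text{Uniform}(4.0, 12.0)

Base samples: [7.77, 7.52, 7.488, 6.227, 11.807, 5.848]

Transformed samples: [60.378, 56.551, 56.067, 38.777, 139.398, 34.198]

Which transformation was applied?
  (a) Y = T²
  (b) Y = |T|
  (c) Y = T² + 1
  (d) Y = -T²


Checking option (a) Y = T²:
  T = 7.77 -> Y = 60.378 ✓
  T = 7.52 -> Y = 56.551 ✓
  T = 7.488 -> Y = 56.067 ✓
All samples match this transformation.

(a) T²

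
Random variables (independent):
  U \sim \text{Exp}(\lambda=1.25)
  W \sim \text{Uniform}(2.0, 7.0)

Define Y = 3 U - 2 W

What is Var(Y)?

For independent RVs: Var(aX + bY) = a²Var(X) + b²Var(Y)
Var(U) = 0.64
Var(W) = 2.0833333
Var(Y) = 3²*0.64 + (-2)²*2.0833333
= 9*0.64 + 4*2.0833333 = 14.093333

14.093333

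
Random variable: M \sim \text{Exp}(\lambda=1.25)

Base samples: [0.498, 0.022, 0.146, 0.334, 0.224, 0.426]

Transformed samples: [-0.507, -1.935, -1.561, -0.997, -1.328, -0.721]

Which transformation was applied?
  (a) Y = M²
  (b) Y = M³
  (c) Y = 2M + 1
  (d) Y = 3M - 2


Checking option (d) Y = 3M - 2:
  M = 0.498 -> Y = -0.507 ✓
  M = 0.022 -> Y = -1.935 ✓
  M = 0.146 -> Y = -1.561 ✓
All samples match this transformation.

(d) 3M - 2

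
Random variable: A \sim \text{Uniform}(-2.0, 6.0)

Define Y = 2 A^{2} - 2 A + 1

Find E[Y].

E[Y] = 2*E[A²] - 2*E[A] + 1
E[A] = 2
E[A²] = Var(A) + (E[A])² = 5.3333333 + 4 = 9.3333333
E[Y] = 2*9.3333333 - 2*2 + 1 = 15.666667

15.666667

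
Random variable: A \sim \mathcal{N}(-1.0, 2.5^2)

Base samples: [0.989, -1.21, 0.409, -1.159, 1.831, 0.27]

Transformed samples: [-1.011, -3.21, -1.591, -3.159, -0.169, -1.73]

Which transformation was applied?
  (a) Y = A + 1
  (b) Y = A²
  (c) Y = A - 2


Checking option (c) Y = A - 2:
  A = 0.989 -> Y = -1.011 ✓
  A = -1.21 -> Y = -3.21 ✓
  A = 0.409 -> Y = -1.591 ✓
All samples match this transformation.

(c) A - 2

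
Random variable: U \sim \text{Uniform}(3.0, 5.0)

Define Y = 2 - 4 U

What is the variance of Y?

For Y = aU + b: Var(Y) = a² * Var(U)
Var(U) = (5 - 3)^2/12 = 0.33333333
Var(Y) = (-4)² * 0.33333333 = 16 * 0.33333333 = 5.3333333

5.3333333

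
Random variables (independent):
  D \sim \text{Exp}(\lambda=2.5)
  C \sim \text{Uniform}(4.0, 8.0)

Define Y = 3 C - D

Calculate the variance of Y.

For independent RVs: Var(aX + bY) = a²Var(X) + b²Var(Y)
Var(D) = 0.16
Var(C) = 1.3333333
Var(Y) = (-1)²*0.16 + 3²*1.3333333
= 1*0.16 + 9*1.3333333 = 12.16

12.16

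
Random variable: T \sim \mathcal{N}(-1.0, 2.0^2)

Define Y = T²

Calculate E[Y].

E[T²] = Var(T) + (E[T])² = 4 + 1 = 5

5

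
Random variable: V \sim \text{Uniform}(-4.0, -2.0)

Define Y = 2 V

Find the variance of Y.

For Y = aV + b: Var(Y) = a² * Var(V)
Var(V) = (-2 + 4)^2/12 = 0.33333333
Var(Y) = 2² * 0.33333333 = 4 * 0.33333333 = 1.3333333

1.3333333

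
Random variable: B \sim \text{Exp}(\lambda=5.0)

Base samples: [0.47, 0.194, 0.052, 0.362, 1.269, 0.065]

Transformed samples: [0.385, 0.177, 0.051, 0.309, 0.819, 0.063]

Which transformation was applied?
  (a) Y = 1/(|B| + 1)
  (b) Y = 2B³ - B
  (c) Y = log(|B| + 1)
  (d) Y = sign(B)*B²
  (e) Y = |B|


Checking option (c) Y = log(|B| + 1):
  B = 0.47 -> Y = 0.385 ✓
  B = 0.194 -> Y = 0.177 ✓
  B = 0.052 -> Y = 0.051 ✓
All samples match this transformation.

(c) log(|B| + 1)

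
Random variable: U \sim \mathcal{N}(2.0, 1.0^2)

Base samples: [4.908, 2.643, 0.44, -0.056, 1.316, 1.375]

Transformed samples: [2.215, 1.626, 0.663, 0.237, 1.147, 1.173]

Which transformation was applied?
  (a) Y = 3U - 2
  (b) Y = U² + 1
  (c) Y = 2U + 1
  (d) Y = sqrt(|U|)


Checking option (d) Y = sqrt(|U|):
  U = 4.908 -> Y = 2.215 ✓
  U = 2.643 -> Y = 1.626 ✓
  U = 0.44 -> Y = 0.663 ✓
All samples match this transformation.

(d) sqrt(|U|)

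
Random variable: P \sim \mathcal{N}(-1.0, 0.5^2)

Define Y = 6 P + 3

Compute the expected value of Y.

For Y = 6P + 3:
E[Y] = 6 * E[P] + 3
E[P] = -1.0 = -1
E[Y] = 6 * (-1) + 3 = -3

-3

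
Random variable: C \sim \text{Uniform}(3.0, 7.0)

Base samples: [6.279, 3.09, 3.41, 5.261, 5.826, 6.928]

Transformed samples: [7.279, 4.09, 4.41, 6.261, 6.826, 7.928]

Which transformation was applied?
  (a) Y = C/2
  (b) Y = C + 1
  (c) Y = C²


Checking option (b) Y = C + 1:
  C = 6.279 -> Y = 7.279 ✓
  C = 3.09 -> Y = 4.09 ✓
  C = 3.41 -> Y = 4.41 ✓
All samples match this transformation.

(b) C + 1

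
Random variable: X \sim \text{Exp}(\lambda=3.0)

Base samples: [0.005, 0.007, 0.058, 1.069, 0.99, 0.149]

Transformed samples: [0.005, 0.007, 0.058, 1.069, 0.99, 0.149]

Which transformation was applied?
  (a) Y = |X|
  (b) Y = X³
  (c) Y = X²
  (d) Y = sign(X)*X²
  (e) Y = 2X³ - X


Checking option (a) Y = |X|:
  X = 0.005 -> Y = 0.005 ✓
  X = 0.007 -> Y = 0.007 ✓
  X = 0.058 -> Y = 0.058 ✓
All samples match this transformation.

(a) |X|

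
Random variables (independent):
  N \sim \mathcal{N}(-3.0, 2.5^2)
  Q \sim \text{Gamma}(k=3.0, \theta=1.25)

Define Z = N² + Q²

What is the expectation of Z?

E[Z] = E[N²] + E[Q²]
E[N²] = Var(N) + E[N]² = 6.25 + 9 = 15.25
E[Q²] = Var(Q) + E[Q]² = 4.6875 + 14.0625 = 18.75
E[Z] = 15.25 + 18.75 = 34

34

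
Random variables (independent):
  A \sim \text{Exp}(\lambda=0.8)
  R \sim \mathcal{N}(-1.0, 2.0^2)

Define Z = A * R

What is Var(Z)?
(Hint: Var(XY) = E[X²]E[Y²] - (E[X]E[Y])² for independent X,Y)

Var(XY) = E[X²]E[Y²] - (E[X]E[Y])²
E[A] = 1.25, Var(A) = 1.5625
E[R] = -1, Var(R) = 4
E[A²] = 1.5625 + 1.25² = 3.125
E[R²] = 4 + (-1)² = 5
Var(Z) = 3.125*5 - (1.25*(-1))²
= 15.625 - 1.5625 = 14.0625

14.0625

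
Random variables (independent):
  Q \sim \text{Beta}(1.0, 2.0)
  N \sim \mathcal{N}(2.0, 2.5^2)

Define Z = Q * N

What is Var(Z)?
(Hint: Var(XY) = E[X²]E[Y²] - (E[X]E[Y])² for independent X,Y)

Var(XY) = E[X²]E[Y²] - (E[X]E[Y])²
E[Q] = 0.33333333, Var(Q) = 0.055555556
E[N] = 2, Var(N) = 6.25
E[Q²] = 0.055555556 + 0.33333333² = 0.16666667
E[N²] = 6.25 + 2² = 10.25
Var(Z) = 0.16666667*10.25 - (0.33333333*2)²
= 1.7083333 - 0.44444444 = 1.2638889

1.2638889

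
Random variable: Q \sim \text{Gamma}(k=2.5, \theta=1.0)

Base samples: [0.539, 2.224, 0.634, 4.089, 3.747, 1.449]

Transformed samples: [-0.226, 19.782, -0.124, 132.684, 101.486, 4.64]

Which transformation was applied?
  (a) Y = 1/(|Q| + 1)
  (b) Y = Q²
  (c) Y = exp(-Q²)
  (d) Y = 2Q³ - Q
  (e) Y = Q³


Checking option (d) Y = 2Q³ - Q:
  Q = 0.539 -> Y = -0.226 ✓
  Q = 2.224 -> Y = 19.782 ✓
  Q = 0.634 -> Y = -0.124 ✓
All samples match this transformation.

(d) 2Q³ - Q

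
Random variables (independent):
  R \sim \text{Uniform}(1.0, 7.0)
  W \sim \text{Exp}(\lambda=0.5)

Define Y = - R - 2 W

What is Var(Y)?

For independent RVs: Var(aX + bY) = a²Var(X) + b²Var(Y)
Var(R) = 3
Var(W) = 4
Var(Y) = (-1)²*3 + (-2)²*4
= 1*3 + 4*4 = 19

19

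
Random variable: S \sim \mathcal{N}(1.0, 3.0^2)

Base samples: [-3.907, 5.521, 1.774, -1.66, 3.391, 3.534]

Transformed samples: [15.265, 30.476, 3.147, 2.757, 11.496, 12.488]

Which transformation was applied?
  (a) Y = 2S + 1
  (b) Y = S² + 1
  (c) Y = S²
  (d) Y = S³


Checking option (c) Y = S²:
  S = -3.907 -> Y = 15.265 ✓
  S = 5.521 -> Y = 30.476 ✓
  S = 1.774 -> Y = 3.147 ✓
All samples match this transformation.

(c) S²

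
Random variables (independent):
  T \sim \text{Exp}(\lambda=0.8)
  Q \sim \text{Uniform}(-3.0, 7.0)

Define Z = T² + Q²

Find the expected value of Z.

E[Z] = E[T²] + E[Q²]
E[T²] = Var(T) + E[T]² = 1.5625 + 1.5625 = 3.125
E[Q²] = Var(Q) + E[Q]² = 8.3333333 + 4 = 12.333333
E[Z] = 3.125 + 12.333333 = 15.458333

15.458333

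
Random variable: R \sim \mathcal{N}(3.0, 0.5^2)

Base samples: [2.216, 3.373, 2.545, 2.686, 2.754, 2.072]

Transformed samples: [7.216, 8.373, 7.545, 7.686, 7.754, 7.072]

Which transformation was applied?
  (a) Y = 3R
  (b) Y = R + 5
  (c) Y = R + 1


Checking option (b) Y = R + 5:
  R = 2.216 -> Y = 7.216 ✓
  R = 3.373 -> Y = 8.373 ✓
  R = 2.545 -> Y = 7.545 ✓
All samples match this transformation.

(b) R + 5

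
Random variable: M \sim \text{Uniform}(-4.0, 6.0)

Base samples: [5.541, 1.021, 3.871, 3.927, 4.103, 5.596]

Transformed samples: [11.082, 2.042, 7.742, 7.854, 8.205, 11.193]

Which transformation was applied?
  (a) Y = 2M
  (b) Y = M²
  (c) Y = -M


Checking option (a) Y = 2M:
  M = 5.541 -> Y = 11.082 ✓
  M = 1.021 -> Y = 2.042 ✓
  M = 3.871 -> Y = 7.742 ✓
All samples match this transformation.

(a) 2M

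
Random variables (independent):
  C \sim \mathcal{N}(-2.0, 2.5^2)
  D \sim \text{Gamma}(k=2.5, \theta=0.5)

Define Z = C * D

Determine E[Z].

For independent RVs: E[XY] = E[X]*E[Y]
E[C] = -2
E[D] = 1.25
E[Z] = -2 * 1.25 = -2.5

-2.5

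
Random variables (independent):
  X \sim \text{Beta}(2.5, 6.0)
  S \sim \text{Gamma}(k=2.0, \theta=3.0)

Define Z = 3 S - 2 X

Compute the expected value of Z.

E[Z] = -2*E[X] + 3*E[S]
E[X] = 0.29411765
E[S] = 6
E[Z] = -2*0.29411765 + 3*6 = 17.411765

17.411765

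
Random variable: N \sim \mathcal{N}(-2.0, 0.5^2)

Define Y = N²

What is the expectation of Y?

Using E[X²] = Var(X) + (E[X])²:
E[N] = -2
Var(N) = 0.5^2 = 0.25
E[N²] = 0.25 + (-2)² = 0.25 + 4 = 4.25

4.25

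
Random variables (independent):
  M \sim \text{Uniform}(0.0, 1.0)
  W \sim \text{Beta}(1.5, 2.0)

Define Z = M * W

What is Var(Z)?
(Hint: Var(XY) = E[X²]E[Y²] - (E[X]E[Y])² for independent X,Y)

Var(XY) = E[X²]E[Y²] - (E[X]E[Y])²
E[M] = 0.5, Var(M) = 0.083333333
E[W] = 0.42857143, Var(W) = 0.054421769
E[M²] = 0.083333333 + 0.5² = 0.33333333
E[W²] = 0.054421769 + 0.42857143² = 0.23809524
Var(Z) = 0.33333333*0.23809524 - (0.5*0.42857143)²
= 0.079365079 - 0.045918367 = 0.033446712

0.033446712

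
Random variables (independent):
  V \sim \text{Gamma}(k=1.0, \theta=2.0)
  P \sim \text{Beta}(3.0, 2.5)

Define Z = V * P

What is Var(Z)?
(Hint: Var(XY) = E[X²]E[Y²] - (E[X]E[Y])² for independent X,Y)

Var(XY) = E[X²]E[Y²] - (E[X]E[Y])²
E[V] = 2, Var(V) = 4
E[P] = 0.54545455, Var(P) = 0.038143675
E[V²] = 4 + 2² = 8
E[P²] = 0.038143675 + 0.54545455² = 0.33566434
Var(Z) = 8*0.33566434 - (2*0.54545455)²
= 2.6853147 - 1.1900826 = 1.495232

1.495232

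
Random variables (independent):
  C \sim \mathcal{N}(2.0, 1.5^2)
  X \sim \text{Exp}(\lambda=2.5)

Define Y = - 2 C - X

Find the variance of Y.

For independent RVs: Var(aX + bY) = a²Var(X) + b²Var(Y)
Var(C) = 2.25
Var(X) = 0.16
Var(Y) = (-2)²*2.25 + (-1)²*0.16
= 4*2.25 + 1*0.16 = 9.16

9.16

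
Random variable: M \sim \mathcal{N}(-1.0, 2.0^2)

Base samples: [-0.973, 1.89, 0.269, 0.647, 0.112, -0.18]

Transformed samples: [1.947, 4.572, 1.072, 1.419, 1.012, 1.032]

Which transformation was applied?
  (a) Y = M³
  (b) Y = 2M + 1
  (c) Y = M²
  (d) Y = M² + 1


Checking option (d) Y = M² + 1:
  M = -0.973 -> Y = 1.947 ✓
  M = 1.89 -> Y = 4.572 ✓
  M = 0.269 -> Y = 1.072 ✓
All samples match this transformation.

(d) M² + 1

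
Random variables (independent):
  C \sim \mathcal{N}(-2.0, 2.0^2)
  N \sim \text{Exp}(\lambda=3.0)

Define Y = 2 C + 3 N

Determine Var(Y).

For independent RVs: Var(aX + bY) = a²Var(X) + b²Var(Y)
Var(C) = 4
Var(N) = 0.11111111
Var(Y) = 2²*4 + 3²*0.11111111
= 4*4 + 9*0.11111111 = 17

17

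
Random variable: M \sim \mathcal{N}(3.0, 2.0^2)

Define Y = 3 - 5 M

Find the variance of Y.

For Y = aM + b: Var(Y) = a² * Var(M)
Var(M) = 2.0^2 = 4
Var(Y) = (-5)² * 4 = 25 * 4 = 100

100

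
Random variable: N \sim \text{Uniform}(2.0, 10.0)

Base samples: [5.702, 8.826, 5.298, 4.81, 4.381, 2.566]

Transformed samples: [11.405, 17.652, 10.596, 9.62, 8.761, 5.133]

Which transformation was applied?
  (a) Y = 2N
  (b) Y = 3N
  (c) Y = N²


Checking option (a) Y = 2N:
  N = 5.702 -> Y = 11.405 ✓
  N = 8.826 -> Y = 17.652 ✓
  N = 5.298 -> Y = 10.596 ✓
All samples match this transformation.

(a) 2N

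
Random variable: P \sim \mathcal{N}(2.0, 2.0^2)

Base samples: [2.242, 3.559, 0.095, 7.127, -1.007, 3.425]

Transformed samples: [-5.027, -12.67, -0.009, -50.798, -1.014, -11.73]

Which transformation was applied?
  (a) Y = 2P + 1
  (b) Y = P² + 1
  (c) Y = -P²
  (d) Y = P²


Checking option (c) Y = -P²:
  P = 2.242 -> Y = -5.027 ✓
  P = 3.559 -> Y = -12.67 ✓
  P = 0.095 -> Y = -0.009 ✓
All samples match this transformation.

(c) -P²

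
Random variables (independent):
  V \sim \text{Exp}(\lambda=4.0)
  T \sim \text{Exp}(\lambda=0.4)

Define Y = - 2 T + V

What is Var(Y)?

For independent RVs: Var(aX + bY) = a²Var(X) + b²Var(Y)
Var(V) = 0.0625
Var(T) = 6.25
Var(Y) = 1²*0.0625 + (-2)²*6.25
= 1*0.0625 + 4*6.25 = 25.0625

25.0625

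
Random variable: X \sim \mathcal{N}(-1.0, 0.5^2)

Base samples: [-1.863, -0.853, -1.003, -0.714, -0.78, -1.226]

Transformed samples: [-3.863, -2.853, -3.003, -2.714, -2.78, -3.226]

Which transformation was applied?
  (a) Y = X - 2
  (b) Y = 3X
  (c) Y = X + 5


Checking option (a) Y = X - 2:
  X = -1.863 -> Y = -3.863 ✓
  X = -0.853 -> Y = -2.853 ✓
  X = -1.003 -> Y = -3.003 ✓
All samples match this transformation.

(a) X - 2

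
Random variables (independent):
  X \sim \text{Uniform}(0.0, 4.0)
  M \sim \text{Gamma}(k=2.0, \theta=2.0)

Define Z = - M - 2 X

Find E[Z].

E[Z] = -2*E[X] - 1*E[M]
E[X] = 2
E[M] = 4
E[Z] = -2*2 - 1*4 = -8

-8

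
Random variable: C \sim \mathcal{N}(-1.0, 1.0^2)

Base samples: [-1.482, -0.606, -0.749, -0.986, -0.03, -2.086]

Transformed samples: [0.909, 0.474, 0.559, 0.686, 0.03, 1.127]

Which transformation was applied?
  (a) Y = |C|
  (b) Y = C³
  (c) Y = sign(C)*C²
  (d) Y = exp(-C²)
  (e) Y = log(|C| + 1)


Checking option (e) Y = log(|C| + 1):
  C = -1.482 -> Y = 0.909 ✓
  C = -0.606 -> Y = 0.474 ✓
  C = -0.749 -> Y = 0.559 ✓
All samples match this transformation.

(e) log(|C| + 1)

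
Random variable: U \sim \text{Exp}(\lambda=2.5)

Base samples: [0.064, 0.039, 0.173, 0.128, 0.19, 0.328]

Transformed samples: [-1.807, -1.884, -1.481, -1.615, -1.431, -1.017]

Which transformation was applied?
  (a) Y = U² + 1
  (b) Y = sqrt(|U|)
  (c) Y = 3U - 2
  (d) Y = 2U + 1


Checking option (c) Y = 3U - 2:
  U = 0.064 -> Y = -1.807 ✓
  U = 0.039 -> Y = -1.884 ✓
  U = 0.173 -> Y = -1.481 ✓
All samples match this transformation.

(c) 3U - 2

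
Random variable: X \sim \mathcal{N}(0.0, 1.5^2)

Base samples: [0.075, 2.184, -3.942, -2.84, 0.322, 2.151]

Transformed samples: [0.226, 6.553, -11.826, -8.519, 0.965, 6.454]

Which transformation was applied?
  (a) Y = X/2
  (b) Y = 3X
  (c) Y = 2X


Checking option (b) Y = 3X:
  X = 0.075 -> Y = 0.226 ✓
  X = 2.184 -> Y = 6.553 ✓
  X = -3.942 -> Y = -11.826 ✓
All samples match this transformation.

(b) 3X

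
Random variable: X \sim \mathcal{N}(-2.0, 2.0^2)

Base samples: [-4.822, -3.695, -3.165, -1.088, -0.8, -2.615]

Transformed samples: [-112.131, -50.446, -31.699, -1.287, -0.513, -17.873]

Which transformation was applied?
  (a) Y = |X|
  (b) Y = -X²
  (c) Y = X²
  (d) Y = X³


Checking option (d) Y = X³:
  X = -4.822 -> Y = -112.131 ✓
  X = -3.695 -> Y = -50.446 ✓
  X = -3.165 -> Y = -31.699 ✓
All samples match this transformation.

(d) X³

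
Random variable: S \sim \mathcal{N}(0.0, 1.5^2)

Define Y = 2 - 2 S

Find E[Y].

For Y = -2S + 2:
E[Y] = -2 * E[S] + 2
E[S] = 0.0 = 0
E[Y] = -2 * 0 + 2 = 2

2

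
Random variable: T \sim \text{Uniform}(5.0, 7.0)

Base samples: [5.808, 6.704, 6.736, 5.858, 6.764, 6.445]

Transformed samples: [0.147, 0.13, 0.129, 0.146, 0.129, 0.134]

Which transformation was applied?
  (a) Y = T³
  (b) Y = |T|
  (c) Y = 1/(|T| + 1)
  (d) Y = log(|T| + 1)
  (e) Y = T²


Checking option (c) Y = 1/(|T| + 1):
  T = 5.808 -> Y = 0.147 ✓
  T = 6.704 -> Y = 0.13 ✓
  T = 6.736 -> Y = 0.129 ✓
All samples match this transformation.

(c) 1/(|T| + 1)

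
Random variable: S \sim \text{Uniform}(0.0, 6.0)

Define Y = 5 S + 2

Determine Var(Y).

For Y = aS + b: Var(Y) = a² * Var(S)
Var(S) = (6 - 0)^2/12 = 3
Var(Y) = 5² * 3 = 25 * 3 = 75

75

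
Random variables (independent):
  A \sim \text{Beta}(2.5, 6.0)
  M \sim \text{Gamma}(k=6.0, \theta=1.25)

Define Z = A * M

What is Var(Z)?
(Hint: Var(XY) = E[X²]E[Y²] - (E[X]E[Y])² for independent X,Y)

Var(XY) = E[X²]E[Y²] - (E[X]E[Y])²
E[A] = 0.29411765, Var(A) = 0.021853943
E[M] = 7.5, Var(M) = 9.375
E[A²] = 0.021853943 + 0.29411765² = 0.10835913
E[M²] = 9.375 + 7.5² = 65.625
Var(Z) = 0.10835913*65.625 - (0.29411765*7.5)²
= 7.1110681 - 4.865917 = 2.2451512

2.2451512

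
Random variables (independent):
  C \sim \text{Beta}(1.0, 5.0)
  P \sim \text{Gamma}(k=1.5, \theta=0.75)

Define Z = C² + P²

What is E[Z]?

E[Z] = E[C²] + E[P²]
E[C²] = Var(C) + E[C]² = 0.01984127 + 0.027777778 = 0.047619048
E[P²] = Var(P) + E[P]² = 0.84375 + 1.265625 = 2.109375
E[Z] = 0.047619048 + 2.109375 = 2.156994

2.156994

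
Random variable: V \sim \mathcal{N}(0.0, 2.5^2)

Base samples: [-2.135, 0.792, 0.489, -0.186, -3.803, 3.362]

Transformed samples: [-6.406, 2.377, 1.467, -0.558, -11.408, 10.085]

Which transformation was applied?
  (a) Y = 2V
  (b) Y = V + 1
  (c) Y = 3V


Checking option (c) Y = 3V:
  V = -2.135 -> Y = -6.406 ✓
  V = 0.792 -> Y = 2.377 ✓
  V = 0.489 -> Y = 1.467 ✓
All samples match this transformation.

(c) 3V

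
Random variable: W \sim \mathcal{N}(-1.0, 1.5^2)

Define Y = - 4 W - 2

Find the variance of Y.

For Y = aW + b: Var(Y) = a² * Var(W)
Var(W) = 1.5^2 = 2.25
Var(Y) = (-4)² * 2.25 = 16 * 2.25 = 36

36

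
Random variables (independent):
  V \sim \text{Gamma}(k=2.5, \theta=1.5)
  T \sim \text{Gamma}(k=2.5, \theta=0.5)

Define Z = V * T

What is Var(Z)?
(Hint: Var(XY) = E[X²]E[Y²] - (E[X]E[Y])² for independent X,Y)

Var(XY) = E[X²]E[Y²] - (E[X]E[Y])²
E[V] = 3.75, Var(V) = 5.625
E[T] = 1.25, Var(T) = 0.625
E[V²] = 5.625 + 3.75² = 19.6875
E[T²] = 0.625 + 1.25² = 2.1875
Var(Z) = 19.6875*2.1875 - (3.75*1.25)²
= 43.066406 - 21.972656 = 21.09375

21.09375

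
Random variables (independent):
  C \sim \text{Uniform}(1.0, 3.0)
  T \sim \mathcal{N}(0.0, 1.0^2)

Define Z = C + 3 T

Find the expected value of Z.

E[Z] = 1*E[C] + 3*E[T]
E[C] = 2
E[T] = 0
E[Z] = 1*2 + 3*0 = 2

2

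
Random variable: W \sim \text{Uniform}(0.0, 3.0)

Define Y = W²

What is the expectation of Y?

E[W²] = Var(W) + (E[W])² = 0.75 + 2.25 = 3

3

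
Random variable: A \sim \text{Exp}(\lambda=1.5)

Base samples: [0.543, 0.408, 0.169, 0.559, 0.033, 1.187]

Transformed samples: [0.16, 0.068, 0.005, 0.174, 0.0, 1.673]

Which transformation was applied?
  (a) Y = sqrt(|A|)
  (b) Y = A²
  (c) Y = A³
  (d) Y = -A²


Checking option (c) Y = A³:
  A = 0.543 -> Y = 0.16 ✓
  A = 0.408 -> Y = 0.068 ✓
  A = 0.169 -> Y = 0.005 ✓
All samples match this transformation.

(c) A³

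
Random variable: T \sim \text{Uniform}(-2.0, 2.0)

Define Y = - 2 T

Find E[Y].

For Y = -2T:
E[Y] = -2 * E[T]
E[T] = (-2 + 2)/2 = 0
E[Y] = -2 * 0 = 0

0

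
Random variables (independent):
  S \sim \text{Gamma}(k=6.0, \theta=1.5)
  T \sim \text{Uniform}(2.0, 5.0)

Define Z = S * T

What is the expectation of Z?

For independent RVs: E[XY] = E[X]*E[Y]
E[S] = 9
E[T] = 3.5
E[Z] = 9 * 3.5 = 31.5

31.5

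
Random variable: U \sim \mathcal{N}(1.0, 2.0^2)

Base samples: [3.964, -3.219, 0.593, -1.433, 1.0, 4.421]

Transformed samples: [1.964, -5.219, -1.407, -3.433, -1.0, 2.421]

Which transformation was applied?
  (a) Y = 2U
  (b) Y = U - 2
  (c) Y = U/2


Checking option (b) Y = U - 2:
  U = 3.964 -> Y = 1.964 ✓
  U = -3.219 -> Y = -5.219 ✓
  U = 0.593 -> Y = -1.407 ✓
All samples match this transformation.

(b) U - 2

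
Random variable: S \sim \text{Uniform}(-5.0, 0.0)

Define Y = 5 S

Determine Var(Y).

For Y = aS + b: Var(Y) = a² * Var(S)
Var(S) = (0 + 5)^2/12 = 2.0833333
Var(Y) = 5² * 2.0833333 = 25 * 2.0833333 = 52.083333

52.083333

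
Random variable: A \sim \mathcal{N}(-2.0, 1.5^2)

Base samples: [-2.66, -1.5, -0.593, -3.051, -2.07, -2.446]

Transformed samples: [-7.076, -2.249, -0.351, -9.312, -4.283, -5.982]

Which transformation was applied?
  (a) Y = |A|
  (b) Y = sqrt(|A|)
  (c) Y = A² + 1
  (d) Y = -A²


Checking option (d) Y = -A²:
  A = -2.66 -> Y = -7.076 ✓
  A = -1.5 -> Y = -2.249 ✓
  A = -0.593 -> Y = -0.351 ✓
All samples match this transformation.

(d) -A²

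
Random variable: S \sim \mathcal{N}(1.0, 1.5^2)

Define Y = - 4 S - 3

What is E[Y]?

For Y = -4S - 3:
E[Y] = -4 * E[S] - 3
E[S] = 1.0 = 1
E[Y] = -4 * 1 - 3 = -7

-7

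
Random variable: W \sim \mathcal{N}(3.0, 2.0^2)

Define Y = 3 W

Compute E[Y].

For Y = 3W:
E[Y] = 3 * E[W]
E[W] = 3.0 = 3
E[Y] = 3 * 3 = 9

9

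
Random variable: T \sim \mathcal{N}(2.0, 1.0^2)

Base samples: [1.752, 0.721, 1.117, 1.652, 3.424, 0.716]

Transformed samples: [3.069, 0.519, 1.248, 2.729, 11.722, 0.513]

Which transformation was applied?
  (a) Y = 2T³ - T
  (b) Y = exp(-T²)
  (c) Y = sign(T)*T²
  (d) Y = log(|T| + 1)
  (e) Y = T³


Checking option (c) Y = sign(T)*T²:
  T = 1.752 -> Y = 3.069 ✓
  T = 0.721 -> Y = 0.519 ✓
  T = 1.117 -> Y = 1.248 ✓
All samples match this transformation.

(c) sign(T)*T²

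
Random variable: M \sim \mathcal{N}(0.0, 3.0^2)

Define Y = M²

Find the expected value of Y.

Using E[X²] = Var(X) + (E[X])²:
E[M] = 0
Var(M) = 3.0^2 = 9
E[M²] = 9 + 0² = 9 + 0 = 9

9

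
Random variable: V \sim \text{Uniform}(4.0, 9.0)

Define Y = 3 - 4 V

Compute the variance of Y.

For Y = aV + b: Var(Y) = a² * Var(V)
Var(V) = (9 - 4)^2/12 = 2.0833333
Var(Y) = (-4)² * 2.0833333 = 16 * 2.0833333 = 33.333333

33.333333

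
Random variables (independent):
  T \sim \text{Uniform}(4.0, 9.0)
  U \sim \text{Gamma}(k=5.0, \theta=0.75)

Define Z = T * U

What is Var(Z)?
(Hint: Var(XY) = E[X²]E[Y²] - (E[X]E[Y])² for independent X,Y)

Var(XY) = E[X²]E[Y²] - (E[X]E[Y])²
E[T] = 6.5, Var(T) = 2.0833333
E[U] = 3.75, Var(U) = 2.8125
E[T²] = 2.0833333 + 6.5² = 44.333333
E[U²] = 2.8125 + 3.75² = 16.875
Var(Z) = 44.333333*16.875 - (6.5*3.75)²
= 748.125 - 594.14062 = 153.98438

153.98438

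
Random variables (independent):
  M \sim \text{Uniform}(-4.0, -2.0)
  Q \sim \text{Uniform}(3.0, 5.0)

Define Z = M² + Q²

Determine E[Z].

E[Z] = E[M²] + E[Q²]
E[M²] = Var(M) + E[M]² = 0.33333333 + 9 = 9.3333333
E[Q²] = Var(Q) + E[Q]² = 0.33333333 + 16 = 16.333333
E[Z] = 9.3333333 + 16.333333 = 25.666667

25.666667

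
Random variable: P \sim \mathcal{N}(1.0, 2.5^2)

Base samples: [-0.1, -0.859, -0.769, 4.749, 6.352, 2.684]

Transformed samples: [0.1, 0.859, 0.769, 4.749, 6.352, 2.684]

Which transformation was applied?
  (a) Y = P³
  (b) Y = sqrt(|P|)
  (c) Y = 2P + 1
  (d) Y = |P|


Checking option (d) Y = |P|:
  P = -0.1 -> Y = 0.1 ✓
  P = -0.859 -> Y = 0.859 ✓
  P = -0.769 -> Y = 0.769 ✓
All samples match this transformation.

(d) |P|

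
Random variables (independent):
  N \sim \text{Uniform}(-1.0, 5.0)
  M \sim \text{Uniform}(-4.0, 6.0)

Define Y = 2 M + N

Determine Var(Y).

For independent RVs: Var(aX + bY) = a²Var(X) + b²Var(Y)
Var(N) = 3
Var(M) = 8.3333333
Var(Y) = 1²*3 + 2²*8.3333333
= 1*3 + 4*8.3333333 = 36.333333

36.333333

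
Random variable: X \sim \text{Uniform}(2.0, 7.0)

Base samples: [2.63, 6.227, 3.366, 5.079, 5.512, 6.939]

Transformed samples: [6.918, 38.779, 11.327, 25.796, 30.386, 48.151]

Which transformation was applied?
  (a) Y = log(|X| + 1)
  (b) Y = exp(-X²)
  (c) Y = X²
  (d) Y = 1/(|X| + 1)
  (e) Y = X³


Checking option (c) Y = X²:
  X = 2.63 -> Y = 6.918 ✓
  X = 6.227 -> Y = 38.779 ✓
  X = 3.366 -> Y = 11.327 ✓
All samples match this transformation.

(c) X²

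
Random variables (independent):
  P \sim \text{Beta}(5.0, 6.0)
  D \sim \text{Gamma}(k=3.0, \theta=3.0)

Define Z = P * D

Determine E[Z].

For independent RVs: E[XY] = E[X]*E[Y]
E[P] = 0.45454545
E[D] = 9
E[Z] = 0.45454545 * 9 = 4.0909091

4.0909091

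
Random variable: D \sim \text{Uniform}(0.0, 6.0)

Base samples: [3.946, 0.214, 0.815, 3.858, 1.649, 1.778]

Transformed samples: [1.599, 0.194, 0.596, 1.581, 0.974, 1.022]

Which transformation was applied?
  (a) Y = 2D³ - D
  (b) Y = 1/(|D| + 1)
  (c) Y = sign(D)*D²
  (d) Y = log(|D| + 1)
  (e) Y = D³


Checking option (d) Y = log(|D| + 1):
  D = 3.946 -> Y = 1.599 ✓
  D = 0.214 -> Y = 0.194 ✓
  D = 0.815 -> Y = 0.596 ✓
All samples match this transformation.

(d) log(|D| + 1)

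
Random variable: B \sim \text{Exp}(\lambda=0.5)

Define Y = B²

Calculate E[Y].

Using E[X²] = Var(X) + (E[X])²:
E[B] = 2
Var(B) = 1/0.5^2 = 4
E[B²] = 4 + 2² = 4 + 4 = 8

8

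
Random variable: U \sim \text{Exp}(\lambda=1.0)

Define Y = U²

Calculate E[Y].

Using E[X²] = Var(X) + (E[X])²:
E[U] = 1
Var(U) = 1/1.0^2 = 1
E[U²] = 1 + 1² = 1 + 1 = 2

2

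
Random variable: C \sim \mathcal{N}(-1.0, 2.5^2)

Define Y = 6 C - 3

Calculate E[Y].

For Y = 6C - 3:
E[Y] = 6 * E[C] - 3
E[C] = -1.0 = -1
E[Y] = 6 * (-1) - 3 = -9

-9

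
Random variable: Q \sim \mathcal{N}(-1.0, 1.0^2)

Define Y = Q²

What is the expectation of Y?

E[Q²] = Var(Q) + (E[Q])² = 1 + 1 = 2

2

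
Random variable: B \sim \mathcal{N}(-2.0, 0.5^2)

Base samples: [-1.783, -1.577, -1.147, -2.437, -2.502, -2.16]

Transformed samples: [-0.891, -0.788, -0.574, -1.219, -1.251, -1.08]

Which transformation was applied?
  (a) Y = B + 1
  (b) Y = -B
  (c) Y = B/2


Checking option (c) Y = B/2:
  B = -1.783 -> Y = -0.891 ✓
  B = -1.577 -> Y = -0.788 ✓
  B = -1.147 -> Y = -0.574 ✓
All samples match this transformation.

(c) B/2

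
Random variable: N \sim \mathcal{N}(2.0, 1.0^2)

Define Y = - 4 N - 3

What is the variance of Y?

For Y = aN + b: Var(Y) = a² * Var(N)
Var(N) = 1.0^2 = 1
Var(Y) = (-4)² * 1 = 16 * 1 = 16

16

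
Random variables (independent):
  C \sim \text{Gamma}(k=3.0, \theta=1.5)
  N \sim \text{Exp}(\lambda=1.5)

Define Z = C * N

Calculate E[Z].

For independent RVs: E[XY] = E[X]*E[Y]
E[C] = 4.5
E[N] = 0.66666667
E[Z] = 4.5 * 0.66666667 = 3

3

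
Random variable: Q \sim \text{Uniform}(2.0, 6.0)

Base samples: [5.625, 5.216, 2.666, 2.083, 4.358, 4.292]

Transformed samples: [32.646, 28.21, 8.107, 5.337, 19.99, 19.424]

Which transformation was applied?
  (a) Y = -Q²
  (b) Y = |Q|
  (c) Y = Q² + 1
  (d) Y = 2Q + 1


Checking option (c) Y = Q² + 1:
  Q = 5.625 -> Y = 32.646 ✓
  Q = 5.216 -> Y = 28.21 ✓
  Q = 2.666 -> Y = 8.107 ✓
All samples match this transformation.

(c) Q² + 1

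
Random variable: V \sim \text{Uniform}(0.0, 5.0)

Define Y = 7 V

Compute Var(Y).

For Y = aV + b: Var(Y) = a² * Var(V)
Var(V) = (5 - 0)^2/12 = 2.0833333
Var(Y) = 7² * 2.0833333 = 49 * 2.0833333 = 102.08333

102.08333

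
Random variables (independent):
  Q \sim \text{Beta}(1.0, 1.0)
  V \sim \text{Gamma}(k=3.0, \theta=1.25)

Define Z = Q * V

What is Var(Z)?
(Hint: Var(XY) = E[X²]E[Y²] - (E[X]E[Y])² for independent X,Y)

Var(XY) = E[X²]E[Y²] - (E[X]E[Y])²
E[Q] = 0.5, Var(Q) = 0.083333333
E[V] = 3.75, Var(V) = 4.6875
E[Q²] = 0.083333333 + 0.5² = 0.33333333
E[V²] = 4.6875 + 3.75² = 18.75
Var(Z) = 0.33333333*18.75 - (0.5*3.75)²
= 6.25 - 3.515625 = 2.734375

2.734375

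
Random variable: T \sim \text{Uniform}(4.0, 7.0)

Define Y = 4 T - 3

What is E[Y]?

For Y = 4T - 3:
E[Y] = 4 * E[T] - 3
E[T] = (4 + 7)/2 = 5.5
E[Y] = 4 * 5.5 - 3 = 19

19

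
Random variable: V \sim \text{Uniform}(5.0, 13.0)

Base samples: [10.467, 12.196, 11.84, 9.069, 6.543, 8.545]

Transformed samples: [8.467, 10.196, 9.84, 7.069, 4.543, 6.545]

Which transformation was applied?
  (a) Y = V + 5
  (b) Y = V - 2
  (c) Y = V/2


Checking option (b) Y = V - 2:
  V = 10.467 -> Y = 8.467 ✓
  V = 12.196 -> Y = 10.196 ✓
  V = 11.84 -> Y = 9.84 ✓
All samples match this transformation.

(b) V - 2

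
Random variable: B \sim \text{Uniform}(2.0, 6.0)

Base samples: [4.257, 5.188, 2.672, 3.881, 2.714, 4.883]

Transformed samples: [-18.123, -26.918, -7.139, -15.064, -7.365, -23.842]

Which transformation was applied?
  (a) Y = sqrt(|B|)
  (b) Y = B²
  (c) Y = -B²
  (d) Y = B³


Checking option (c) Y = -B²:
  B = 4.257 -> Y = -18.123 ✓
  B = 5.188 -> Y = -26.918 ✓
  B = 2.672 -> Y = -7.139 ✓
All samples match this transformation.

(c) -B²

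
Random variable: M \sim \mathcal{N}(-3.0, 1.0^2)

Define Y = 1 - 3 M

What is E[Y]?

For Y = -3M + 1:
E[Y] = -3 * E[M] + 1
E[M] = -3.0 = -3
E[Y] = -3 * (-3) + 1 = 10

10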